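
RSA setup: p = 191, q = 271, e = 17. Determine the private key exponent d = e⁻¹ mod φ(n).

9053

φ(n) = (p−1)(q−1) = 190·270 = 51300.
Need d with 17·d ≡ 1 (mod 51300). Apply the extended Euclidean algorithm:
51300 = 3017×17 + 11
17 = 1×11 + 6
11 = 1×6 + 5
6 = 1×5 + 1
5 = 5×1 + 0
Back-substitute:
1 = 6 − 5
1 = −11 + 2·6
1 = 2·17 − 3·11
1 = −3·51300 + 9053·17
So 17·9053 ≡ 1 (mod 51300), hence d = 9053.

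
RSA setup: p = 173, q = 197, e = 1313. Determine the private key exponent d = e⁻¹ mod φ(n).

φ(n) = (p−1)(q−1) = 172·196 = 33712.
Need d with 1313·d ≡ 1 (mod 33712). Apply the extended Euclidean algorithm:
33712 = 25*1313 + 887
1313 = 1*887 + 426
887 = 2*426 + 35
426 = 12*35 + 6
35 = 5*6 + 5
6 = 1*5 + 1
5 = 5*1 + 0
Back-substitute:
1 = 6 − 5
1 = −35 + 6·6
1 = 6·426 − 73·35
1 = −73·887 + 152·426
1 = 152·1313 − 225·887
1 = −225·33712 + 5777·1313
So 1313·5777 ≡ 1 (mod 33712), hence d = 5777.

5777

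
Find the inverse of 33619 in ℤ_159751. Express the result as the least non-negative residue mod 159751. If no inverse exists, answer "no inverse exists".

Apply the Euclidean algorithm to 159751 and 33619:
159751 = 4*33619 + 25275
33619 = 1*25275 + 8344
25275 = 3*8344 + 243
8344 = 34*243 + 82
243 = 2*82 + 79
82 = 1*79 + 3
79 = 26*3 + 1
3 = 3*1 + 0
gcd = 1, so the inverse exists. Back-substitute:
1 = 79 − 26·3
1 = −26·82 + 27·79
1 = 27·243 − 80·82
1 = −80·8344 + 2747·243
1 = 2747·25275 − 8321·8344
1 = −8321·33619 + 11068·25275
1 = 11068·159751 − 52593·33619
So 33619·(-52593) ≡ 1 (mod 159751), and -52593 ≡ 107158 (mod 159751).

107158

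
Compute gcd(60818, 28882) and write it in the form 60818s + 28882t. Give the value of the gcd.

2

Repeated division:
60818 = 2×28882 + 3054
28882 = 9×3054 + 1396
3054 = 2×1396 + 262
1396 = 5×262 + 86
262 = 3×86 + 4
86 = 21×4 + 2
4 = 2×2 + 0
gcd(60818, 28882) = 2.
Express as a combination:
2 = 86 − 21·4
2 = −21·262 + 64·86
2 = 64·1396 − 341·262
2 = −341·3054 + 746·1396
2 = 746·28882 − 7055·3054
2 = −7055·60818 + 14856·28882
So 2 = (-7055)·60818 + (14856)·28882.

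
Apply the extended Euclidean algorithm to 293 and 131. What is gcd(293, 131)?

Euclidean algorithm:
293 = 2*131 + 31
131 = 4*31 + 7
31 = 4*7 + 3
7 = 2*3 + 1
3 = 3*1 + 0
gcd(293, 131) = 1.
Express as a combination:
1 = 7 − 2·3
1 = −2·31 + 9·7
1 = 9·131 − 38·31
1 = −38·293 + 85·131
So 1 = (-38)·293 + (85)·131.

1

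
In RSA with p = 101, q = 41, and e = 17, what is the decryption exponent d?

φ(n) = (p−1)(q−1) = 100·40 = 4000.
Need d with 17·d ≡ 1 (mod 4000). Apply the extended Euclidean algorithm:
4000 = 235·17 + 5
17 = 3·5 + 2
5 = 2·2 + 1
2 = 2·1 + 0
Back-substitute:
1 = 5 − 2·2
1 = −2·17 + 7·5
1 = 7·4000 − 1647·17
So 17·(-1647) ≡ 1 (mod 4000), hence d ≡ -1647 ≡ 2353 (mod 4000).

2353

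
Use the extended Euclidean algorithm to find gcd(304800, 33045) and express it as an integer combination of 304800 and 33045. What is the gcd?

15

Euclidean algorithm:
304800 = 9×33045 + 7395
33045 = 4×7395 + 3465
7395 = 2×3465 + 465
3465 = 7×465 + 210
465 = 2×210 + 45
210 = 4×45 + 30
45 = 1×30 + 15
30 = 2×15 + 0
gcd(304800, 33045) = 15.
Working backward:
15 = 45 − 30
15 = −210 + 5·45
15 = 5·465 − 11·210
15 = −11·3465 + 82·465
15 = 82·7395 − 175·3465
15 = −175·33045 + 782·7395
15 = 782·304800 − 7213·33045
So 15 = (782)·304800 + (-7213)·33045.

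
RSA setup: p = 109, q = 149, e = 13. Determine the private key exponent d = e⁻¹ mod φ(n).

φ(n) = (p−1)(q−1) = 108·148 = 15984.
Need d with 13·d ≡ 1 (mod 15984). Apply the extended Euclidean algorithm:
15984 = 1229×13 + 7
13 = 1×7 + 6
7 = 1×6 + 1
6 = 6×1 + 0
Back-substitute:
1 = 7 − 6
1 = −13 + 2·7
1 = 2·15984 − 2459·13
So 13·(-2459) ≡ 1 (mod 15984), hence d ≡ -2459 ≡ 13525 (mod 15984).

13525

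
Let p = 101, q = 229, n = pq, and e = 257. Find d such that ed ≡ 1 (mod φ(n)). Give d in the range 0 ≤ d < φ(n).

14993

φ(n) = (p−1)(q−1) = 100·228 = 22800.
Need d with 257·d ≡ 1 (mod 22800). Apply the extended Euclidean algorithm:
22800 = 88*257 + 184
257 = 1*184 + 73
184 = 2*73 + 38
73 = 1*38 + 35
38 = 1*35 + 3
35 = 11*3 + 2
3 = 1*2 + 1
2 = 2*1 + 0
Back-substitute:
1 = 3 − 2
1 = −35 + 12·3
1 = 12·38 − 13·35
1 = −13·73 + 25·38
1 = 25·184 − 63·73
1 = −63·257 + 88·184
1 = 88·22800 − 7807·257
So 257·(-7807) ≡ 1 (mod 22800), hence d ≡ -7807 ≡ 14993 (mod 22800).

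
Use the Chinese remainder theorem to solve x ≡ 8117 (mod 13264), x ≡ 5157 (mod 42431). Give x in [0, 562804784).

Write x = 8117 + 13264·k. Then 13264·k ≡ 5157 − 8117 ≡ 39471 (mod 42431).
Need 13264⁻¹ mod 42431. Extended Euclid on (42431, 13264):
42431 = 3·13264 + 2639
13264 = 5·2639 + 69
2639 = 38·69 + 17
69 = 4·17 + 1
17 = 17·1 + 0
Back-substitute:
1 = 69 − 4·17
1 = −4·2639 + 153·69
1 = 153·13264 − 769·2639
1 = −769·42431 + 2460·13264
13264⁻¹ ≡ 2460 (mod 42431), so k ≡ 2460·39471 ≡ 16532 (mod 42431).
x = 8117 + 13264·16532 = 219288565.

219288565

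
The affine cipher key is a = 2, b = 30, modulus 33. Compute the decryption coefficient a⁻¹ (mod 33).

gcd(33, 2) by repeated division:
33 = 16×2 + 1
2 = 2×1 + 0
The gcd is 1. Working backward:
1 = 33 − 16·2
So 2·(-16) ≡ 1 (mod 33), and -16 ≡ 17 (mod 33).

17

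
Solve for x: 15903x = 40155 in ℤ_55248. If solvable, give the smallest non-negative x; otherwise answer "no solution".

14069

First find gcd(15903, 55248):
55248 = 3·15903 + 7539
15903 = 2·7539 + 825
7539 = 9·825 + 114
825 = 7·114 + 27
114 = 4·27 + 6
27 = 4·6 + 3
6 = 2·3 + 0
gcd = 3 and 3 | 40155, so solutions exist. Divide through by 3: 5301x ≡ 13385 (mod 18416).
Now find 5301⁻¹ mod 18416:
18416 = 3×5301 + 2513
5301 = 2×2513 + 275
2513 = 9×275 + 38
275 = 7×38 + 9
38 = 4×9 + 2
9 = 4×2 + 1
2 = 2×1 + 0
Back-substitute:
1 = 9 − 4·2
1 = −4·38 + 17·9
1 = 17·275 − 123·38
1 = −123·2513 + 1124·275
1 = 1124·5301 − 2371·2513
1 = −2371·18416 + 8237·5301
So 5301⁻¹ ≡ 8237 (mod 18416).
Then x ≡ 8237·13385 ≡ 14069 (mod 18416); the smallest non-negative solution is x = 14069.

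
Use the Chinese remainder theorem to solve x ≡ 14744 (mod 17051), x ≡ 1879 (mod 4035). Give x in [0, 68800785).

31644349

Write x = 14744 + 17051·k. Then 17051·k ≡ 1879 − 14744 ≡ 3275 (mod 4035).
Need 17051⁻¹ mod 4035. Extended Euclid on (4035, 911):
4035 = 4×911 + 391
911 = 2×391 + 129
391 = 3×129 + 4
129 = 32×4 + 1
4 = 4×1 + 0
Back-substitute:
1 = 129 − 32·4
1 = −32·391 + 97·129
1 = 97·911 − 226·391
1 = −226·4035 + 1001·911
17051⁻¹ ≡ 1001 (mod 4035), so k ≡ 1001·3275 ≡ 1855 (mod 4035).
x = 14744 + 17051·1855 = 31644349.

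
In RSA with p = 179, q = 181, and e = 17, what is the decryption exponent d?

13193

φ(n) = (p−1)(q−1) = 178·180 = 32040.
Need d with 17·d ≡ 1 (mod 32040). Apply the extended Euclidean algorithm:
32040 = 1884*17 + 12
17 = 1*12 + 5
12 = 2*5 + 2
5 = 2*2 + 1
2 = 2*1 + 0
Back-substitute:
1 = 5 − 2·2
1 = −2·12 + 5·5
1 = 5·17 − 7·12
1 = −7·32040 + 13193·17
So 17·13193 ≡ 1 (mod 32040), hence d = 13193.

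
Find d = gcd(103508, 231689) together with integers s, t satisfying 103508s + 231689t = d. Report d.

1

Euclidean algorithm:
231689 = 2*103508 + 24673
103508 = 4*24673 + 4816
24673 = 5*4816 + 593
4816 = 8*593 + 72
593 = 8*72 + 17
72 = 4*17 + 4
17 = 4*4 + 1
4 = 4*1 + 0
gcd(103508, 231689) = 1.
Working backward:
1 = 17 − 4·4
1 = −4·72 + 17·17
1 = 17·593 − 140·72
1 = −140·4816 + 1137·593
1 = 1137·24673 − 5825·4816
1 = −5825·103508 + 24437·24673
1 = 24437·231689 − 54699·103508
So 1 = (24437)·231689 + (-54699)·103508.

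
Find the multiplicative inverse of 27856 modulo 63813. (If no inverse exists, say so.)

15841

Apply the Euclidean algorithm to 63813 and 27856:
63813 = 2*27856 + 8101
27856 = 3*8101 + 3553
8101 = 2*3553 + 995
3553 = 3*995 + 568
995 = 1*568 + 427
568 = 1*427 + 141
427 = 3*141 + 4
141 = 35*4 + 1
4 = 4*1 + 0
The gcd is 1. Working backward:
1 = 141 − 35·4
1 = −35·427 + 106·141
1 = 106·568 − 141·427
1 = −141·995 + 247·568
1 = 247·3553 − 882·995
1 = −882·8101 + 2011·3553
1 = 2011·27856 − 6915·8101
1 = −6915·63813 + 15841·27856
So 27856·15841 ≡ 1 (mod 63813).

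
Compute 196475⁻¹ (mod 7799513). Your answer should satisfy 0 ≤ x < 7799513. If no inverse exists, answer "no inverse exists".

4148281

Apply the Euclidean algorithm to 7799513 and 196475:
7799513 = 39×196475 + 136988
196475 = 1×136988 + 59487
136988 = 2×59487 + 18014
59487 = 3×18014 + 5445
18014 = 3×5445 + 1679
5445 = 3×1679 + 408
1679 = 4×408 + 47
408 = 8×47 + 32
47 = 1×32 + 15
32 = 2×15 + 2
15 = 7×2 + 1
2 = 2×1 + 0
Since gcd(196475, 7799513) = 1, back-substitute to write 1 as a combination:
1 = 15 − 7·2
1 = −7·32 + 15·15
1 = 15·47 − 22·32
1 = −22·408 + 191·47
1 = 191·1679 − 786·408
1 = −786·5445 + 2549·1679
1 = 2549·18014 − 8433·5445
1 = −8433·59487 + 27848·18014
1 = 27848·136988 − 64129·59487
1 = −64129·196475 + 91977·136988
1 = 91977·7799513 − 3651232·196475
Thus 196475·(-3651232) ≡ 1 (mod 7799513); reducing, -3651232 mod 7799513 = 4148281.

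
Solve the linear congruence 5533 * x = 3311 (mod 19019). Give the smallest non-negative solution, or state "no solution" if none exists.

First find gcd(5533, 19019):
19019 = 3×5533 + 2420
5533 = 2×2420 + 693
2420 = 3×693 + 341
693 = 2×341 + 11
341 = 31×11 + 0
gcd = 11 and 11 | 3311, so solutions exist. Divide through by 11: 503x ≡ 301 (mod 1729).
Now find 503⁻¹ mod 1729:
1729 = 3·503 + 220
503 = 2·220 + 63
220 = 3·63 + 31
63 = 2·31 + 1
31 = 31·1 + 0
Back-substitute:
1 = 63 − 2·31
1 = −2·220 + 7·63
1 = 7·503 − 16·220
1 = −16·1729 + 55·503
So 503⁻¹ ≡ 55 (mod 1729).
Then x ≡ 55·301 ≡ 994 (mod 1729); the smallest non-negative solution is x = 994.

994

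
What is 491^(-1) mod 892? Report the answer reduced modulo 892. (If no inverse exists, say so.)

gcd(892, 491) by repeated division:
892 = 1*491 + 401
491 = 1*401 + 90
401 = 4*90 + 41
90 = 2*41 + 8
41 = 5*8 + 1
8 = 8*1 + 0
The gcd is 1. Working backward:
1 = 41 − 5·8
1 = −5·90 + 11·41
1 = 11·401 − 49·90
1 = −49·491 + 60·401
1 = 60·892 − 109·491
So 491·(-109) ≡ 1 (mod 892), and -109 ≡ 783 (mod 892).

783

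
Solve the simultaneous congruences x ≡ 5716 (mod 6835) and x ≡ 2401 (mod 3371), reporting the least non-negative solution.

9424346

Write x = 5716 + 6835·k. Then 6835·k ≡ 2401 − 5716 ≡ 56 (mod 3371).
Need 6835⁻¹ mod 3371. Extended Euclid on (3371, 93):
3371 = 36×93 + 23
93 = 4×23 + 1
23 = 23×1 + 0
Back-substitute:
1 = 93 − 4·23
1 = −4·3371 + 145·93
6835⁻¹ ≡ 145 (mod 3371), so k ≡ 145·56 ≡ 1378 (mod 3371).
x = 5716 + 6835·1378 = 9424346.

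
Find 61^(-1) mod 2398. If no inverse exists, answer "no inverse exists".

Apply the Euclidean algorithm to 2398 and 61:
2398 = 39*61 + 19
61 = 3*19 + 4
19 = 4*4 + 3
4 = 1*3 + 1
3 = 3*1 + 0
The gcd is 1. Working backward:
1 = 4 − 3
1 = −19 + 5·4
1 = 5·61 − 16·19
1 = −16·2398 + 629·61
So 61·629 ≡ 1 (mod 2398).

629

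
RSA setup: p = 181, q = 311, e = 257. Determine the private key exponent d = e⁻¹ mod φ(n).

12593

φ(n) = (p−1)(q−1) = 180·310 = 55800.
Need d with 257·d ≡ 1 (mod 55800). Apply the extended Euclidean algorithm:
55800 = 217×257 + 31
257 = 8×31 + 9
31 = 3×9 + 4
9 = 2×4 + 1
4 = 4×1 + 0
Back-substitute:
1 = 9 − 2·4
1 = −2·31 + 7·9
1 = 7·257 − 58·31
1 = −58·55800 + 12593·257
So 257·12593 ≡ 1 (mod 55800), hence d = 12593.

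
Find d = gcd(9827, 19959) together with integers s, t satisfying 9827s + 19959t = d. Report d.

Apply Euclid's algorithm to 19959 and 9827:
19959 = 2·9827 + 305
9827 = 32·305 + 67
305 = 4·67 + 37
67 = 1·37 + 30
37 = 1·30 + 7
30 = 4·7 + 2
7 = 3·2 + 1
2 = 2·1 + 0
gcd(9827, 19959) = 1.
Back-substituting:
1 = 7 − 3·2
1 = −3·30 + 13·7
1 = 13·37 − 16·30
1 = −16·67 + 29·37
1 = 29·305 − 132·67
1 = −132·9827 + 4253·305
1 = 4253·19959 − 8638·9827
So 1 = (4253)·19959 + (-8638)·9827.

1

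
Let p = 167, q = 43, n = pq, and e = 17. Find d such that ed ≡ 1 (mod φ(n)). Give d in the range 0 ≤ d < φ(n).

3281

φ(n) = (p−1)(q−1) = 166·42 = 6972.
Need d with 17·d ≡ 1 (mod 6972). Apply the extended Euclidean algorithm:
6972 = 410·17 + 2
17 = 8·2 + 1
2 = 2·1 + 0
Back-substitute:
1 = 17 − 8·2
1 = −8·6972 + 3281·17
So 17·3281 ≡ 1 (mod 6972), hence d = 3281.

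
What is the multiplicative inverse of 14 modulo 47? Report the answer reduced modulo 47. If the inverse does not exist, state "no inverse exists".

37

Extended Euclidean algorithm:
47 = 3·14 + 5
14 = 2·5 + 4
5 = 1·4 + 1
4 = 4·1 + 0
gcd = 1, so the inverse exists. Back-substitute:
1 = 5 − 4
1 = −14 + 3·5
1 = 3·47 − 10·14
Thus 14·(-10) ≡ 1 (mod 47); reducing, -10 mod 47 = 37.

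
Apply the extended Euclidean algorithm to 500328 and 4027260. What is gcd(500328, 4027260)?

12

Repeated division:
4027260 = 8×500328 + 24636
500328 = 20×24636 + 7608
24636 = 3×7608 + 1812
7608 = 4×1812 + 360
1812 = 5×360 + 12
360 = 30×12 + 0
gcd(500328, 4027260) = 12.
Express as a combination:
12 = 1812 − 5·360
12 = −5·7608 + 21·1812
12 = 21·24636 − 68·7608
12 = −68·500328 + 1381·24636
12 = 1381·4027260 − 11116·500328
So 12 = (1381)·4027260 + (-11116)·500328.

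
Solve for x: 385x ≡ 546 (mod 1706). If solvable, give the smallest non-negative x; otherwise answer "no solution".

994

First find gcd(385, 1706):
1706 = 4·385 + 166
385 = 2·166 + 53
166 = 3·53 + 7
53 = 7·7 + 4
7 = 1·4 + 3
4 = 1·3 + 1
3 = 3·1 + 0
gcd = 1, so a unique solution mod 1706 exists.
Back-substitute for the Bézout coefficients:
1 = 4 − 3
1 = −7 + 2·4
1 = 2·53 − 15·7
1 = −15·166 + 47·53
1 = 47·385 − 109·166
1 = −109·1706 + 483·385
So 385·(483) ≡ 1 (mod 1706), giving 385⁻¹ ≡ 483.
x ≡ 385⁻¹·546 ≡ 483·546 ≡ 994 (mod 1706).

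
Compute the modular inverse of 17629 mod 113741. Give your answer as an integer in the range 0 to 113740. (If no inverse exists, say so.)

Run Euclid on (113741, 17629):
113741 = 6*17629 + 7967
17629 = 2*7967 + 1695
7967 = 4*1695 + 1187
1695 = 1*1187 + 508
1187 = 2*508 + 171
508 = 2*171 + 166
171 = 1*166 + 5
166 = 33*5 + 1
5 = 5*1 + 0
gcd = 1, so the inverse exists. Back-substitute:
1 = 166 − 33·5
1 = −33·171 + 34·166
1 = 34·508 − 101·171
1 = −101·1187 + 236·508
1 = 236·1695 − 337·1187
1 = −337·7967 + 1584·1695
1 = 1584·17629 − 3505·7967
1 = −3505·113741 + 22614·17629
So 17629·22614 ≡ 1 (mod 113741).

22614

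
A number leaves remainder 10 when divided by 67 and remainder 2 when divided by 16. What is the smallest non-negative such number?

Write x = 10 + 67·k. Then 67·k ≡ 2 − 10 ≡ 8 (mod 16).
Need 67⁻¹ mod 16. Extended Euclid on (16, 3):
16 = 5*3 + 1
3 = 3*1 + 0
Back-substitute:
1 = 16 − 5·3
67⁻¹ ≡ 11 (mod 16), so k ≡ 11·8 ≡ 8 (mod 16).
x = 10 + 67·8 = 546.

546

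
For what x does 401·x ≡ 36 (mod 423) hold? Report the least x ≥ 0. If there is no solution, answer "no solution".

306

First find gcd(401, 423):
423 = 1×401 + 22
401 = 18×22 + 5
22 = 4×5 + 2
5 = 2×2 + 1
2 = 2×1 + 0
gcd = 1, so a unique solution mod 423 exists.
Back-substitute for the Bézout coefficients:
1 = 5 − 2·2
1 = −2·22 + 9·5
1 = 9·401 − 164·22
1 = −164·423 + 173·401
So 401·(173) ≡ 1 (mod 423), giving 401⁻¹ ≡ 173.
x ≡ 401⁻¹·36 ≡ 173·36 ≡ 306 (mod 423).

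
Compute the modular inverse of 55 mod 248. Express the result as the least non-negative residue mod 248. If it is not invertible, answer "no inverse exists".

239

Extended Euclidean algorithm:
248 = 4*55 + 28
55 = 1*28 + 27
28 = 1*27 + 1
27 = 27*1 + 0
gcd = 1, so the inverse exists. Back-substitute:
1 = 28 − 27
1 = −55 + 2·28
1 = 2·248 − 9·55
Hence 55⁻¹ ≡ -9 ≡ 239 (mod 248).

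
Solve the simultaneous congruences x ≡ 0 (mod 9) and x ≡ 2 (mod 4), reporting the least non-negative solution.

18

Write x = 0 + 9·k. Then 9·k ≡ 2 − 0 ≡ 2 (mod 4).
Need 9⁻¹ mod 4. Extended Euclid on (4, 1):
4 = 4×1 + 0
9⁻¹ ≡ 1 (mod 4), so k ≡ 1·2 ≡ 2 (mod 4).
x = 0 + 9·2 = 18.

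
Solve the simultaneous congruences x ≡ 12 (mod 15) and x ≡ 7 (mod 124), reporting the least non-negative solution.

627

Write x = 12 + 15·k. Then 15·k ≡ 7 − 12 ≡ 119 (mod 124).
Need 15⁻¹ mod 124. Extended Euclid on (124, 15):
124 = 8*15 + 4
15 = 3*4 + 3
4 = 1*3 + 1
3 = 3*1 + 0
Back-substitute:
1 = 4 − 3
1 = −15 + 4·4
1 = 4·124 − 33·15
15⁻¹ ≡ 91 (mod 124), so k ≡ 91·119 ≡ 41 (mod 124).
x = 12 + 15·41 = 627.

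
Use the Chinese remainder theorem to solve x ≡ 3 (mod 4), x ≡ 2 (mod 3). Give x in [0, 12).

11

Write x = 3 + 4·k. Then 4·k ≡ 2 − 3 ≡ 2 (mod 3).
Need 4⁻¹ mod 3. Extended Euclid on (3, 1):
3 = 3·1 + 0
4⁻¹ ≡ 1 (mod 3), so k ≡ 1·2 ≡ 2 (mod 3).
x = 3 + 4·2 = 11.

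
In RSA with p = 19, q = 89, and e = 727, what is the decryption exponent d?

1255

φ(n) = (p−1)(q−1) = 18·88 = 1584.
Need d with 727·d ≡ 1 (mod 1584). Apply the extended Euclidean algorithm:
1584 = 2·727 + 130
727 = 5·130 + 77
130 = 1·77 + 53
77 = 1·53 + 24
53 = 2·24 + 5
24 = 4·5 + 4
5 = 1·4 + 1
4 = 4·1 + 0
Back-substitute:
1 = 5 − 4
1 = −24 + 5·5
1 = 5·53 − 11·24
1 = −11·77 + 16·53
1 = 16·130 − 27·77
1 = −27·727 + 151·130
1 = 151·1584 − 329·727
So 727·(-329) ≡ 1 (mod 1584), hence d ≡ -329 ≡ 1255 (mod 1584).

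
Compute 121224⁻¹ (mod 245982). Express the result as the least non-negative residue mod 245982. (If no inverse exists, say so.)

no inverse exists

Compute gcd(121224, 245982):
245982 = 2×121224 + 3534
121224 = 34×3534 + 1068
3534 = 3×1068 + 330
1068 = 3×330 + 78
330 = 4×78 + 18
78 = 4×18 + 6
18 = 3×6 + 0
Since gcd = 6 > 1, 121224 is not a unit mod 245982.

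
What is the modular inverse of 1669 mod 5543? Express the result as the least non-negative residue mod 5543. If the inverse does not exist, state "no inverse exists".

Apply the Euclidean algorithm to 5543 and 1669:
5543 = 3·1669 + 536
1669 = 3·536 + 61
536 = 8·61 + 48
61 = 1·48 + 13
48 = 3·13 + 9
13 = 1·9 + 4
9 = 2·4 + 1
4 = 4·1 + 0
gcd = 1, so the inverse exists. Back-substitute:
1 = 9 − 2·4
1 = −2·13 + 3·9
1 = 3·48 − 11·13
1 = −11·61 + 14·48
1 = 14·536 − 123·61
1 = −123·1669 + 383·536
1 = 383·5543 − 1272·1669
Hence 1669⁻¹ ≡ -1272 ≡ 4271 (mod 5543).

4271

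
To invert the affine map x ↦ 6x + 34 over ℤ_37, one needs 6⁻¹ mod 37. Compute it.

31

Apply the Euclidean algorithm to 37 and 6:
37 = 6*6 + 1
6 = 6*1 + 0
The gcd is 1. Working backward:
1 = 37 − 6·6
Hence 6⁻¹ ≡ -6 ≡ 31 (mod 37).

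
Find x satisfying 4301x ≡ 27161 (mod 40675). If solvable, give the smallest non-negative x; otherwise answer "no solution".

First find gcd(4301, 40675):
40675 = 9*4301 + 1966
4301 = 2*1966 + 369
1966 = 5*369 + 121
369 = 3*121 + 6
121 = 20*6 + 1
6 = 6*1 + 0
gcd = 1, so a unique solution mod 40675 exists.
Back-substitute for the Bézout coefficients:
1 = 121 − 20·6
1 = −20·369 + 61·121
1 = 61·1966 − 325·369
1 = −325·4301 + 711·1966
1 = 711·40675 − 6724·4301
So 4301·(-6724) ≡ 1 (mod 40675), giving 4301⁻¹ ≡ 33951.
x ≡ 4301⁻¹·27161 ≡ 33951·27161 ≡ 186 (mod 40675).

186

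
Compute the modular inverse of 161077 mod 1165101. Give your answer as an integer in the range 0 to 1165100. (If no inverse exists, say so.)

no inverse exists

Euclidean algorithm on 1165101, 161077:
1165101 = 7*161077 + 37562
161077 = 4*37562 + 10829
37562 = 3*10829 + 5075
10829 = 2*5075 + 679
5075 = 7*679 + 322
679 = 2*322 + 35
322 = 9*35 + 7
35 = 5*7 + 0
The gcd is 7, not 1, hence no inverse exists.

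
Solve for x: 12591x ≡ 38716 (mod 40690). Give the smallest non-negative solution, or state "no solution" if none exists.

First find gcd(12591, 40690):
40690 = 3*12591 + 2917
12591 = 4*2917 + 923
2917 = 3*923 + 148
923 = 6*148 + 35
148 = 4*35 + 8
35 = 4*8 + 3
8 = 2*3 + 2
3 = 1*2 + 1
2 = 2*1 + 0
gcd = 1, so a unique solution mod 40690 exists.
Back-substitute for the Bézout coefficients:
1 = 3 − 2
1 = −8 + 3·3
1 = 3·35 − 13·8
1 = −13·148 + 55·35
1 = 55·923 − 343·148
1 = −343·2917 + 1084·923
1 = 1084·12591 − 4679·2917
1 = −4679·40690 + 15121·12591
So 12591·(15121) ≡ 1 (mod 40690), giving 12591⁻¹ ≡ 15121.
x ≡ 12591⁻¹·38716 ≡ 15121·38716 ≡ 17606 (mod 40690).

17606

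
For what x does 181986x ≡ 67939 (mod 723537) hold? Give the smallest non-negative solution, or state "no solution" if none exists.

gcd(181986, 723537):
723537 = 3·181986 + 177579
181986 = 1·177579 + 4407
177579 = 40·4407 + 1299
4407 = 3·1299 + 510
1299 = 2·510 + 279
510 = 1·279 + 231
279 = 1·231 + 48
231 = 4·48 + 39
48 = 1·39 + 9
39 = 4·9 + 3
9 = 3·3 + 0
gcd = 3, but 3 ∤ 67939, so the congruence has no solution.

no solution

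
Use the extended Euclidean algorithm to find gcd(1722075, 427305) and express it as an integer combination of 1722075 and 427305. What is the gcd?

15

Euclidean algorithm:
1722075 = 4·427305 + 12855
427305 = 33·12855 + 3090
12855 = 4·3090 + 495
3090 = 6·495 + 120
495 = 4·120 + 15
120 = 8·15 + 0
gcd(1722075, 427305) = 15.
Back-substituting:
15 = 495 − 4·120
15 = −4·3090 + 25·495
15 = 25·12855 − 104·3090
15 = −104·427305 + 3457·12855
15 = 3457·1722075 − 13932·427305
So 15 = (3457)·1722075 + (-13932)·427305.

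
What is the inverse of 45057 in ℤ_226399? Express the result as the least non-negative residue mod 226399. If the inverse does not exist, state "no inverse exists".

Run Euclid on (226399, 45057):
226399 = 5·45057 + 1114
45057 = 40·1114 + 497
1114 = 2·497 + 120
497 = 4·120 + 17
120 = 7·17 + 1
17 = 17·1 + 0
gcd = 1, so the inverse exists. Back-substitute:
1 = 120 − 7·17
1 = −7·497 + 29·120
1 = 29·1114 − 65·497
1 = −65·45057 + 2629·1114
1 = 2629·226399 − 13210·45057
So 45057·(-13210) ≡ 1 (mod 226399), and -13210 ≡ 213189 (mod 226399).

213189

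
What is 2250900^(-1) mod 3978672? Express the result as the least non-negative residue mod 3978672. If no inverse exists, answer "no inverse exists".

Euclidean algorithm on 3978672, 2250900:
3978672 = 1×2250900 + 1727772
2250900 = 1×1727772 + 523128
1727772 = 3×523128 + 158388
523128 = 3×158388 + 47964
158388 = 3×47964 + 14496
47964 = 3×14496 + 4476
14496 = 3×4476 + 1068
4476 = 4×1068 + 204
1068 = 5×204 + 48
204 = 4×48 + 12
48 = 4×12 + 0
gcd(2250900, 3978672) = 12 ≠ 1, so 2250900 has no multiplicative inverse modulo 3978672.

no inverse exists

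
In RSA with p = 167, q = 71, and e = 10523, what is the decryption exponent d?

5667

φ(n) = (p−1)(q−1) = 166·70 = 11620.
Need d with 10523·d ≡ 1 (mod 11620). Apply the extended Euclidean algorithm:
11620 = 1*10523 + 1097
10523 = 9*1097 + 650
1097 = 1*650 + 447
650 = 1*447 + 203
447 = 2*203 + 41
203 = 4*41 + 39
41 = 1*39 + 2
39 = 19*2 + 1
2 = 2*1 + 0
Back-substitute:
1 = 39 − 19·2
1 = −19·41 + 20·39
1 = 20·203 − 99·41
1 = −99·447 + 218·203
1 = 218·650 − 317·447
1 = −317·1097 + 535·650
1 = 535·10523 − 5132·1097
1 = −5132·11620 + 5667·10523
So 10523·5667 ≡ 1 (mod 11620), hence d = 5667.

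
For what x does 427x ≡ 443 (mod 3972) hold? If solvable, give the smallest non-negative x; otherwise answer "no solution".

First find gcd(427, 3972):
3972 = 9*427 + 129
427 = 3*129 + 40
129 = 3*40 + 9
40 = 4*9 + 4
9 = 2*4 + 1
4 = 4*1 + 0
gcd = 1, so a unique solution mod 3972 exists.
Back-substitute for the Bézout coefficients:
1 = 9 − 2·4
1 = −2·40 + 9·9
1 = 9·129 − 29·40
1 = −29·427 + 96·129
1 = 96·3972 − 893·427
So 427·(-893) ≡ 1 (mod 3972), giving 427⁻¹ ≡ 3079.
x ≡ 427⁻¹·443 ≡ 3079·443 ≡ 1601 (mod 3972).

1601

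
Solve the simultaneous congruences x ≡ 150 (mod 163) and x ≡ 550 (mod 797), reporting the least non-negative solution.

119303

Write x = 150 + 163·k. Then 163·k ≡ 550 − 150 ≡ 400 (mod 797).
Need 163⁻¹ mod 797. Extended Euclid on (797, 163):
797 = 4×163 + 145
163 = 1×145 + 18
145 = 8×18 + 1
18 = 18×1 + 0
Back-substitute:
1 = 145 − 8·18
1 = −8·163 + 9·145
1 = 9·797 − 44·163
163⁻¹ ≡ 753 (mod 797), so k ≡ 753·400 ≡ 731 (mod 797).
x = 150 + 163·731 = 119303.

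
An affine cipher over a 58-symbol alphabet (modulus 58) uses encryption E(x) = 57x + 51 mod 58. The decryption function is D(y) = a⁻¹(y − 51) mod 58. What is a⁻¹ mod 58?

Extended Euclidean algorithm:
58 = 1*57 + 1
57 = 57*1 + 0
gcd = 1, so the inverse exists. Back-substitute:
1 = 58 − 57
Thus 57·(-1) ≡ 1 (mod 58); reducing, -1 mod 58 = 57.

57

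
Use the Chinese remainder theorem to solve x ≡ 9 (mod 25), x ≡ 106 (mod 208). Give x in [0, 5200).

3434

Write x = 9 + 25·k. Then 25·k ≡ 106 − 9 ≡ 97 (mod 208).
Need 25⁻¹ mod 208. Extended Euclid on (208, 25):
208 = 8*25 + 8
25 = 3*8 + 1
8 = 8*1 + 0
Back-substitute:
1 = 25 − 3·8
1 = −3·208 + 25·25
25⁻¹ ≡ 25 (mod 208), so k ≡ 25·97 ≡ 137 (mod 208).
x = 9 + 25·137 = 3434.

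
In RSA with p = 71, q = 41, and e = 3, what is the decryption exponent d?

1867

φ(n) = (p−1)(q−1) = 70·40 = 2800.
Need d with 3·d ≡ 1 (mod 2800). Apply the extended Euclidean algorithm:
2800 = 933×3 + 1
3 = 3×1 + 0
Back-substitute:
1 = 2800 − 933·3
So 3·(-933) ≡ 1 (mod 2800), hence d ≡ -933 ≡ 1867 (mod 2800).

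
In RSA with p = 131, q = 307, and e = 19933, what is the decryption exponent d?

φ(n) = (p−1)(q−1) = 130·306 = 39780.
Need d with 19933·d ≡ 1 (mod 39780). Apply the extended Euclidean algorithm:
39780 = 1*19933 + 19847
19933 = 1*19847 + 86
19847 = 230*86 + 67
86 = 1*67 + 19
67 = 3*19 + 10
19 = 1*10 + 9
10 = 1*9 + 1
9 = 9*1 + 0
Back-substitute:
1 = 10 − 9
1 = −19 + 2·10
1 = 2·67 − 7·19
1 = −7·86 + 9·67
1 = 9·19847 − 2077·86
1 = −2077·19933 + 2086·19847
1 = 2086·39780 − 4163·19933
So 19933·(-4163) ≡ 1 (mod 39780), hence d ≡ -4163 ≡ 35617 (mod 39780).

35617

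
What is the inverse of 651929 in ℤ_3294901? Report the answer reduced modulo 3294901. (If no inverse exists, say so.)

638588

gcd(3294901, 651929) by repeated division:
3294901 = 5·651929 + 35256
651929 = 18·35256 + 17321
35256 = 2·17321 + 614
17321 = 28·614 + 129
614 = 4·129 + 98
129 = 1·98 + 31
98 = 3·31 + 5
31 = 6·5 + 1
5 = 5·1 + 0
The gcd is 1. Working backward:
1 = 31 − 6·5
1 = −6·98 + 19·31
1 = 19·129 − 25·98
1 = −25·614 + 119·129
1 = 119·17321 − 3357·614
1 = −3357·35256 + 6833·17321
1 = 6833·651929 − 126351·35256
1 = −126351·3294901 + 638588·651929
So 651929·638588 ≡ 1 (mod 3294901).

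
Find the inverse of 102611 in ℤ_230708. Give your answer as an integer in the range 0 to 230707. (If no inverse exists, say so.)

202691

Extended Euclidean algorithm:
230708 = 2·102611 + 25486
102611 = 4·25486 + 667
25486 = 38·667 + 140
667 = 4·140 + 107
140 = 1·107 + 33
107 = 3·33 + 8
33 = 4·8 + 1
8 = 8·1 + 0
gcd = 1, so the inverse exists. Back-substitute:
1 = 33 − 4·8
1 = −4·107 + 13·33
1 = 13·140 − 17·107
1 = −17·667 + 81·140
1 = 81·25486 − 3095·667
1 = −3095·102611 + 12461·25486
1 = 12461·230708 − 28017·102611
Hence 102611⁻¹ ≡ -28017 ≡ 202691 (mod 230708).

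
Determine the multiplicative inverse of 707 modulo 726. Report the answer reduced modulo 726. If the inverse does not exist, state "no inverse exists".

191

gcd(726, 707) by repeated division:
726 = 1*707 + 19
707 = 37*19 + 4
19 = 4*4 + 3
4 = 1*3 + 1
3 = 3*1 + 0
Since gcd(707, 726) = 1, back-substitute to write 1 as a combination:
1 = 4 − 3
1 = −19 + 5·4
1 = 5·707 − 186·19
1 = −186·726 + 191·707
So 707·191 ≡ 1 (mod 726).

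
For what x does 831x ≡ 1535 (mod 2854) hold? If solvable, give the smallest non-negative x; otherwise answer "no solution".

1015

First find gcd(831, 2854):
2854 = 3×831 + 361
831 = 2×361 + 109
361 = 3×109 + 34
109 = 3×34 + 7
34 = 4×7 + 6
7 = 1×6 + 1
6 = 6×1 + 0
gcd = 1, so a unique solution mod 2854 exists.
Back-substitute for the Bézout coefficients:
1 = 7 − 6
1 = −34 + 5·7
1 = 5·109 − 16·34
1 = −16·361 + 53·109
1 = 53·831 − 122·361
1 = −122·2854 + 419·831
So 831·(419) ≡ 1 (mod 2854), giving 831⁻¹ ≡ 419.
x ≡ 831⁻¹·1535 ≡ 419·1535 ≡ 1015 (mod 2854).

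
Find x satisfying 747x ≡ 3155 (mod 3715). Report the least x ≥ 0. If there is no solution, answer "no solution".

3575

First find gcd(747, 3715):
3715 = 4·747 + 727
747 = 1·727 + 20
727 = 36·20 + 7
20 = 2·7 + 6
7 = 1·6 + 1
6 = 6·1 + 0
gcd = 1, so a unique solution mod 3715 exists.
Back-substitute for the Bézout coefficients:
1 = 7 − 6
1 = −20 + 3·7
1 = 3·727 − 109·20
1 = −109·747 + 112·727
1 = 112·3715 − 557·747
So 747·(-557) ≡ 1 (mod 3715), giving 747⁻¹ ≡ 3158.
x ≡ 747⁻¹·3155 ≡ 3158·3155 ≡ 3575 (mod 3715).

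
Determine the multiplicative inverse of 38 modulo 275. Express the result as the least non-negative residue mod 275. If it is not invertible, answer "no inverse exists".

152

Apply the Euclidean algorithm to 275 and 38:
275 = 7*38 + 9
38 = 4*9 + 2
9 = 4*2 + 1
2 = 2*1 + 0
Since gcd(38, 275) = 1, back-substitute to write 1 as a combination:
1 = 9 − 4·2
1 = −4·38 + 17·9
1 = 17·275 − 123·38
So 38·(-123) ≡ 1 (mod 275), and -123 ≡ 152 (mod 275).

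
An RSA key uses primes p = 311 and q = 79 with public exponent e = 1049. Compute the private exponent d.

φ(n) = (p−1)(q−1) = 310·78 = 24180.
Need d with 1049·d ≡ 1 (mod 24180). Apply the extended Euclidean algorithm:
24180 = 23·1049 + 53
1049 = 19·53 + 42
53 = 1·42 + 11
42 = 3·11 + 9
11 = 1·9 + 2
9 = 4·2 + 1
2 = 2·1 + 0
Back-substitute:
1 = 9 − 4·2
1 = −4·11 + 5·9
1 = 5·42 − 19·11
1 = −19·53 + 24·42
1 = 24·1049 − 475·53
1 = −475·24180 + 10949·1049
So 1049·10949 ≡ 1 (mod 24180), hence d = 10949.

10949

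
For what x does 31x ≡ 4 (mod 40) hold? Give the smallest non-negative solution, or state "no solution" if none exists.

4

First find gcd(31, 40):
40 = 1×31 + 9
31 = 3×9 + 4
9 = 2×4 + 1
4 = 4×1 + 0
gcd = 1, so a unique solution mod 40 exists.
Back-substitute for the Bézout coefficients:
1 = 9 − 2·4
1 = −2·31 + 7·9
1 = 7·40 − 9·31
So 31·(-9) ≡ 1 (mod 40), giving 31⁻¹ ≡ 31.
x ≡ 31⁻¹·4 ≡ 31·4 ≡ 4 (mod 40).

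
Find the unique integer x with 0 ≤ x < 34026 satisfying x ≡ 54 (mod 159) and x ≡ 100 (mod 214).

17862

Write x = 54 + 159·k. Then 159·k ≡ 100 − 54 ≡ 46 (mod 214).
Need 159⁻¹ mod 214. Extended Euclid on (214, 159):
214 = 1·159 + 55
159 = 2·55 + 49
55 = 1·49 + 6
49 = 8·6 + 1
6 = 6·1 + 0
Back-substitute:
1 = 49 − 8·6
1 = −8·55 + 9·49
1 = 9·159 − 26·55
1 = −26·214 + 35·159
159⁻¹ ≡ 35 (mod 214), so k ≡ 35·46 ≡ 112 (mod 214).
x = 54 + 159·112 = 17862.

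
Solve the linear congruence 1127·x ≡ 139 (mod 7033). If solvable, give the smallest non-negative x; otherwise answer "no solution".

4824

First find gcd(1127, 7033):
7033 = 6·1127 + 271
1127 = 4·271 + 43
271 = 6·43 + 13
43 = 3·13 + 4
13 = 3·4 + 1
4 = 4·1 + 0
gcd = 1, so a unique solution mod 7033 exists.
Back-substitute for the Bézout coefficients:
1 = 13 − 3·4
1 = −3·43 + 10·13
1 = 10·271 − 63·43
1 = −63·1127 + 262·271
1 = 262·7033 − 1635·1127
So 1127·(-1635) ≡ 1 (mod 7033), giving 1127⁻¹ ≡ 5398.
x ≡ 1127⁻¹·139 ≡ 5398·139 ≡ 4824 (mod 7033).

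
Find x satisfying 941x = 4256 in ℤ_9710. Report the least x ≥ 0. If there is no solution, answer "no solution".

First find gcd(941, 9710):
9710 = 10×941 + 300
941 = 3×300 + 41
300 = 7×41 + 13
41 = 3×13 + 2
13 = 6×2 + 1
2 = 2×1 + 0
gcd = 1, so a unique solution mod 9710 exists.
Back-substitute for the Bézout coefficients:
1 = 13 − 6·2
1 = −6·41 + 19·13
1 = 19·300 − 139·41
1 = −139·941 + 436·300
1 = 436·9710 − 4499·941
So 941·(-4499) ≡ 1 (mod 9710), giving 941⁻¹ ≡ 5211.
x ≡ 941⁻¹·4256 ≡ 5211·4256 ≡ 376 (mod 9710).

376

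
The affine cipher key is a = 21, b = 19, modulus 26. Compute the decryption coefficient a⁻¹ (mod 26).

Run Euclid on (26, 21):
26 = 1*21 + 5
21 = 4*5 + 1
5 = 5*1 + 0
The gcd is 1. Working backward:
1 = 21 − 4·5
1 = −4·26 + 5·21
So 21·5 ≡ 1 (mod 26).

5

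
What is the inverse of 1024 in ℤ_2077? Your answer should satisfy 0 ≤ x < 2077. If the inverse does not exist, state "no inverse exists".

931

gcd(2077, 1024) by repeated division:
2077 = 2×1024 + 29
1024 = 35×29 + 9
29 = 3×9 + 2
9 = 4×2 + 1
2 = 2×1 + 0
gcd = 1, so the inverse exists. Back-substitute:
1 = 9 − 4·2
1 = −4·29 + 13·9
1 = 13·1024 − 459·29
1 = −459·2077 + 931·1024
So 1024·931 ≡ 1 (mod 2077).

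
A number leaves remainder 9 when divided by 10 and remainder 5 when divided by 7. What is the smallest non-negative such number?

19

Write x = 9 + 10·k. Then 10·k ≡ 5 − 9 ≡ 3 (mod 7).
Need 10⁻¹ mod 7. Extended Euclid on (7, 3):
7 = 2*3 + 1
3 = 3*1 + 0
Back-substitute:
1 = 7 − 2·3
10⁻¹ ≡ 5 (mod 7), so k ≡ 5·3 ≡ 1 (mod 7).
x = 9 + 10·1 = 19.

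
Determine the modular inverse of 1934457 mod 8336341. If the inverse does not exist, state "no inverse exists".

Apply the Euclidean algorithm to 8336341 and 1934457:
8336341 = 4*1934457 + 598513
1934457 = 3*598513 + 138918
598513 = 4*138918 + 42841
138918 = 3*42841 + 10395
42841 = 4*10395 + 1261
10395 = 8*1261 + 307
1261 = 4*307 + 33
307 = 9*33 + 10
33 = 3*10 + 3
10 = 3*3 + 1
3 = 3*1 + 0
Since gcd(1934457, 8336341) = 1, back-substitute to write 1 as a combination:
1 = 10 − 3·3
1 = −3·33 + 10·10
1 = 10·307 − 93·33
1 = −93·1261 + 382·307
1 = 382·10395 − 3149·1261
1 = −3149·42841 + 12978·10395
1 = 12978·138918 − 42083·42841
1 = −42083·598513 + 181310·138918
1 = 181310·1934457 − 586013·598513
1 = −586013·8336341 + 2525362·1934457
So 1934457·2525362 ≡ 1 (mod 8336341).

2525362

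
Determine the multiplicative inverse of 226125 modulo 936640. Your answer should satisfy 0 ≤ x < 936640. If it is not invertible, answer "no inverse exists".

no inverse exists

Compute gcd(226125, 936640):
936640 = 4·226125 + 32140
226125 = 7·32140 + 1145
32140 = 28·1145 + 80
1145 = 14·80 + 25
80 = 3·25 + 5
25 = 5·5 + 0
Since gcd = 5 > 1, 226125 is not a unit mod 936640.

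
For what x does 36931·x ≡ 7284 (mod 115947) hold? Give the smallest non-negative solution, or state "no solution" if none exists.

11334

First find gcd(36931, 115947):
115947 = 3·36931 + 5154
36931 = 7·5154 + 853
5154 = 6·853 + 36
853 = 23·36 + 25
36 = 1·25 + 11
25 = 2·11 + 3
11 = 3·3 + 2
3 = 1·2 + 1
2 = 2·1 + 0
gcd = 1, so a unique solution mod 115947 exists.
Back-substitute for the Bézout coefficients:
1 = 3 − 2
1 = −11 + 4·3
1 = 4·25 − 9·11
1 = −9·36 + 13·25
1 = 13·853 − 308·36
1 = −308·5154 + 1861·853
1 = 1861·36931 − 13335·5154
1 = −13335·115947 + 41866·36931
So 36931·(41866) ≡ 1 (mod 115947), giving 36931⁻¹ ≡ 41866.
x ≡ 36931⁻¹·7284 ≡ 41866·7284 ≡ 11334 (mod 115947).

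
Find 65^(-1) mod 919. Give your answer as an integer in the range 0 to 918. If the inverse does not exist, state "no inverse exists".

509

Run Euclid on (919, 65):
919 = 14×65 + 9
65 = 7×9 + 2
9 = 4×2 + 1
2 = 2×1 + 0
The gcd is 1. Working backward:
1 = 9 − 4·2
1 = −4·65 + 29·9
1 = 29·919 − 410·65
Hence 65⁻¹ ≡ -410 ≡ 509 (mod 919).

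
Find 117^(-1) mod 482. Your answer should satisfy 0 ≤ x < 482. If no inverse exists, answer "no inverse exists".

103

gcd(482, 117) by repeated division:
482 = 4*117 + 14
117 = 8*14 + 5
14 = 2*5 + 4
5 = 1*4 + 1
4 = 4*1 + 0
Since gcd(117, 482) = 1, back-substitute to write 1 as a combination:
1 = 5 − 4
1 = −14 + 3·5
1 = 3·117 − 25·14
1 = −25·482 + 103·117
So 117·103 ≡ 1 (mod 482).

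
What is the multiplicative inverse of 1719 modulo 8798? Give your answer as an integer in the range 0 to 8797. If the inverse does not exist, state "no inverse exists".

6761

Run Euclid on (8798, 1719):
8798 = 5×1719 + 203
1719 = 8×203 + 95
203 = 2×95 + 13
95 = 7×13 + 4
13 = 3×4 + 1
4 = 4×1 + 0
gcd = 1, so the inverse exists. Back-substitute:
1 = 13 − 3·4
1 = −3·95 + 22·13
1 = 22·203 − 47·95
1 = −47·1719 + 398·203
1 = 398·8798 − 2037·1719
So 1719·(-2037) ≡ 1 (mod 8798), and -2037 ≡ 6761 (mod 8798).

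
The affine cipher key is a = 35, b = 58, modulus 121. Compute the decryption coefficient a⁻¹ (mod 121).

Run Euclid on (121, 35):
121 = 3×35 + 16
35 = 2×16 + 3
16 = 5×3 + 1
3 = 3×1 + 0
gcd = 1, so the inverse exists. Back-substitute:
1 = 16 − 5·3
1 = −5·35 + 11·16
1 = 11·121 − 38·35
So 35·(-38) ≡ 1 (mod 121), and -38 ≡ 83 (mod 121).

83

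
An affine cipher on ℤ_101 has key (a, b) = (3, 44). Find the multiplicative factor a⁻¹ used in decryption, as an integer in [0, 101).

34

Run Euclid on (101, 3):
101 = 33×3 + 2
3 = 1×2 + 1
2 = 2×1 + 0
Since gcd(3, 101) = 1, back-substitute to write 1 as a combination:
1 = 3 − 2
1 = −101 + 34·3
So 3·34 ≡ 1 (mod 101).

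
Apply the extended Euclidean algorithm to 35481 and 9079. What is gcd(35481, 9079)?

1

Repeated division:
35481 = 3·9079 + 8244
9079 = 1·8244 + 835
8244 = 9·835 + 729
835 = 1·729 + 106
729 = 6·106 + 93
106 = 1·93 + 13
93 = 7·13 + 2
13 = 6·2 + 1
2 = 2·1 + 0
gcd(35481, 9079) = 1.
Express as a combination:
1 = 13 − 6·2
1 = −6·93 + 43·13
1 = 43·106 − 49·93
1 = −49·729 + 337·106
1 = 337·835 − 386·729
1 = −386·8244 + 3811·835
1 = 3811·9079 − 4197·8244
1 = −4197·35481 + 16402·9079
So 1 = (-4197)·35481 + (16402)·9079.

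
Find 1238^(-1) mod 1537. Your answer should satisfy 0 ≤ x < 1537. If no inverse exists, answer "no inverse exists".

915

Extended Euclidean algorithm:
1537 = 1*1238 + 299
1238 = 4*299 + 42
299 = 7*42 + 5
42 = 8*5 + 2
5 = 2*2 + 1
2 = 2*1 + 0
gcd = 1, so the inverse exists. Back-substitute:
1 = 5 − 2·2
1 = −2·42 + 17·5
1 = 17·299 − 121·42
1 = −121·1238 + 501·299
1 = 501·1537 − 622·1238
So 1238·(-622) ≡ 1 (mod 1537), and -622 ≡ 915 (mod 1537).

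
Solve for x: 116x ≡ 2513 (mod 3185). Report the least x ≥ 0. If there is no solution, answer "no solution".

First find gcd(116, 3185):
3185 = 27*116 + 53
116 = 2*53 + 10
53 = 5*10 + 3
10 = 3*3 + 1
3 = 3*1 + 0
gcd = 1, so a unique solution mod 3185 exists.
Back-substitute for the Bézout coefficients:
1 = 10 − 3·3
1 = −3·53 + 16·10
1 = 16·116 − 35·53
1 = −35·3185 + 961·116
So 116·(961) ≡ 1 (mod 3185), giving 116⁻¹ ≡ 961.
x ≡ 116⁻¹·2513 ≡ 961·2513 ≡ 763 (mod 3185).

763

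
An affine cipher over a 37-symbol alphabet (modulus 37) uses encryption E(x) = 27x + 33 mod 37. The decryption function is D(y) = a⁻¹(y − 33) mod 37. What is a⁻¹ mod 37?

11

Run Euclid on (37, 27):
37 = 1×27 + 10
27 = 2×10 + 7
10 = 1×7 + 3
7 = 2×3 + 1
3 = 3×1 + 0
The gcd is 1. Working backward:
1 = 7 − 2·3
1 = −2·10 + 3·7
1 = 3·27 − 8·10
1 = −8·37 + 11·27
So 27·11 ≡ 1 (mod 37).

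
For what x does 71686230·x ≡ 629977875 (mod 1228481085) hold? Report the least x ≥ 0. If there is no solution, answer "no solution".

First find gcd(71686230, 1228481085):
1228481085 = 17*71686230 + 9815175
71686230 = 7*9815175 + 2980005
9815175 = 3*2980005 + 875160
2980005 = 3*875160 + 354525
875160 = 2*354525 + 166110
354525 = 2*166110 + 22305
166110 = 7*22305 + 9975
22305 = 2*9975 + 2355
9975 = 4*2355 + 555
2355 = 4*555 + 135
555 = 4*135 + 15
135 = 9*15 + 0
gcd = 15 and 15 | 629977875, so solutions exist. Divide through by 15: 4779082x ≡ 41998525 (mod 81898739).
Now find 4779082⁻¹ mod 81898739:
81898739 = 17*4779082 + 654345
4779082 = 7*654345 + 198667
654345 = 3*198667 + 58344
198667 = 3*58344 + 23635
58344 = 2*23635 + 11074
23635 = 2*11074 + 1487
11074 = 7*1487 + 665
1487 = 2*665 + 157
665 = 4*157 + 37
157 = 4*37 + 9
37 = 4*9 + 1
9 = 9*1 + 0
Back-substitute:
1 = 37 − 4·9
1 = −4·157 + 17·37
1 = 17·665 − 72·157
1 = −72·1487 + 161·665
1 = 161·11074 − 1199·1487
1 = −1199·23635 + 2559·11074
1 = 2559·58344 − 6317·23635
1 = −6317·198667 + 21510·58344
1 = 21510·654345 − 70847·198667
1 = −70847·4779082 + 517439·654345
1 = 517439·81898739 − 8867310·4779082
So 4779082·(-8867310) ≡ 1 (mod 81898739), i.e. 4779082⁻¹ ≡ 73031429.
Then x ≡ 73031429·41998525 ≡ 18301261 (mod 81898739); the smallest non-negative solution is x = 18301261.

18301261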